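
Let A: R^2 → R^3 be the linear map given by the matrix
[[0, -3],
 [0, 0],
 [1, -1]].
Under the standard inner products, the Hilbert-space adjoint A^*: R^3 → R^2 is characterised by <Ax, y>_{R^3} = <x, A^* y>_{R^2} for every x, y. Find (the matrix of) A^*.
A^* = A^T =
[[0, 0, 1],
 [-3, 0, -1]]

For real matrices with standard dot products, the defining identity <Ax, y> = <x, A^* y> gives (Ax)^T y = x^T (A^*) y, i.e. x^T A^T y = x^T (A^*) y. Since this holds for all x, y, we must have A^* = A^T. Therefore
A^* =
[[0, 0, 1],
 [-3, 0, -1]].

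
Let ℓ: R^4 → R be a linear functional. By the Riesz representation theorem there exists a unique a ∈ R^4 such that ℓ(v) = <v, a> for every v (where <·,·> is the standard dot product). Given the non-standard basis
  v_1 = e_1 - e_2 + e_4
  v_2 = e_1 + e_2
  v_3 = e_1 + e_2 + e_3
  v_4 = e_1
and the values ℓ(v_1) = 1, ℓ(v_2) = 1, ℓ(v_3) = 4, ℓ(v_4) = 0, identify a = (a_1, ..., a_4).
a = (0, 1, 3, 2)

Write a = (a_1, ..., a_4) in the standard basis. For each basis vector v_i, ℓ(v_i) = <v_i, a> is a linear equation in the a_j's. Collect the n equations into a matrix system V a = ℓ, where row i of V is v_i (expressed in the standard basis). Since V is invertible (lower-triangular with 1s on the diagonal, up to permutation), solve by back-substitution:
  V =
[[1, -1, 0, 1],
 [1, 1, 0, 0],
 [1, 1, 1, 0],
 [1, 0, 0, 0]]
  V a = (1, 1, 4, 0)
Solving gives a = (0, 1, 3, 2).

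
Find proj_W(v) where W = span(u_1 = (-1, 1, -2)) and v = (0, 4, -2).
proj_W(v) = (-4/3, 4/3, -8/3)

Set up U = [u_1 | ... | u_1] ∈ R^(3×1). The projector onto W = col(U) is P = U (U^T U)^(-1) U^T.
Compute U^T U =
  [6],
and U^T v = (8).
Solve U^T U · c = U^T v for the coefficients: c = (4/3). The projection is proj_W(v) = U c.
Check: (v - proj_W(v)) · u_1 = 0  (should be 0).
Result: proj_W(v) = (-4/3, 4/3, -8/3).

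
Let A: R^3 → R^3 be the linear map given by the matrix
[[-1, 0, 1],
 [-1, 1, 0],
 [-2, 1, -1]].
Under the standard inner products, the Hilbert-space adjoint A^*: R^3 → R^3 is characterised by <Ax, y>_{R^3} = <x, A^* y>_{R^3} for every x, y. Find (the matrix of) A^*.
A^* = A^T =
[[-1, -1, -2],
 [0, 1, 1],
 [1, 0, -1]]

For real matrices with standard dot products, the defining identity <Ax, y> = <x, A^* y> gives (Ax)^T y = x^T (A^*) y, i.e. x^T A^T y = x^T (A^*) y. Since this holds for all x, y, we must have A^* = A^T. Therefore
A^* =
[[-1, -1, -2],
 [0, 1, 1],
 [1, 0, -1]].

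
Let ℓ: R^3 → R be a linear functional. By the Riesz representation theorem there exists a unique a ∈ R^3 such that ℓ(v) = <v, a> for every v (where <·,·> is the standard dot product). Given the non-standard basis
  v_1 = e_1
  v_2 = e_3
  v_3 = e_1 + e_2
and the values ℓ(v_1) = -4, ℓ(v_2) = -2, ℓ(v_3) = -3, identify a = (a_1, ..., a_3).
a = (-4, 1, -2)

Write a = (a_1, ..., a_3) in the standard basis. For each basis vector v_i, ℓ(v_i) = <v_i, a> is a linear equation in the a_j's. Collect the n equations into a matrix system V a = ℓ, where row i of V is v_i (expressed in the standard basis). Since V is invertible (lower-triangular with 1s on the diagonal, up to permutation), solve by back-substitution:
  V =
[[1, 0, 0],
 [0, 0, 1],
 [1, 1, 0]]
  V a = (-4, -2, -3)
Solving gives a = (-4, 1, -2).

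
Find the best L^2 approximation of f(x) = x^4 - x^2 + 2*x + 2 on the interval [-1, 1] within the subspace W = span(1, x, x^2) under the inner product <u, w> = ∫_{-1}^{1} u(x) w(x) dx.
g(x) = -x^2/7 + 2*x + 67/35

The best approximation g ∈ W is the orthogonal projection of f onto W. Writing g = a_0 + a_1 x + a_2 x^2, the coefficients solve the normal equations G · a = b where
  G_{ij} = <φ_i, φ_j> and b_i = <f, φ_i>, with φ_0 = 1, φ_1 = x, φ_2 = x^2.
G =
  [2, 0, 2/3]
  [0, 2/3, 0]
  [2/3, 0, 2/5],
b = (56/15, 4/3, 128/105).
Solving gives a_0 = 67/35, a_1 = 2, a_2 = -1/7, so
  g(x) = -x^2/7 + 2*x + 67/35.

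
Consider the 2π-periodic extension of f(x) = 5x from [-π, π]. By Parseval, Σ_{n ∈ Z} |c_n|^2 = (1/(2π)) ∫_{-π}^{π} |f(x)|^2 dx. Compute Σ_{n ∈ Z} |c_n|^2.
Σ |c_n|^2 = 25π^2/3

Expand and integrate term by term over [-π, π]:
  ∫ (5x)^2 dx = 25·(2π^3/3); ∫ 2·5·(0)·x dx = 0 (odd integrand); ∫ 0^2 dx = 0·2π.
So (1/(2π)) ∫_{-π}^{π} (5x)^2 dx = 25π^2/3 + 0 = 25π^2/3.
Parseval ⇒ Σ |c_n|^2 = 25π^2/3.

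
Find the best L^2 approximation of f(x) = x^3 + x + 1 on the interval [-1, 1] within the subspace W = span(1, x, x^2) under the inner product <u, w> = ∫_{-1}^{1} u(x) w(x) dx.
g(x) = 8*x/5 + 1

The best approximation g ∈ W is the orthogonal projection of f onto W. Writing g = a_0 + a_1 x + a_2 x^2, the coefficients solve the normal equations G · a = b where
  G_{ij} = <φ_i, φ_j> and b_i = <f, φ_i>, with φ_0 = 1, φ_1 = x, φ_2 = x^2.
G =
  [2, 0, 2/3]
  [0, 2/3, 0]
  [2/3, 0, 2/5],
b = (2, 16/15, 2/3).
Solving gives a_0 = 1, a_1 = 8/5, a_2 = 0, so
  g(x) = 8*x/5 + 1.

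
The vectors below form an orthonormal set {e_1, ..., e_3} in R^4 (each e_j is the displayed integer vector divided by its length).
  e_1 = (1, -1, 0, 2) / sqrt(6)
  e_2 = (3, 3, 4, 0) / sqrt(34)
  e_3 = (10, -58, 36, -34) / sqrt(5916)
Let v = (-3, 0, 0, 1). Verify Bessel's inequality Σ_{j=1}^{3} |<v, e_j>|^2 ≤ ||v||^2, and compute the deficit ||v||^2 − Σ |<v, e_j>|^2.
Σ |<v, e_j>|^2 = 94/29; ||v||^2 = 10; deficit = 196/29

Write each e_j = u_j / sqrt(<u_j, u_j>) where u_j is the displayed integer vector. Then <v, e_j> = <v, u_j> / sqrt(<u_j, u_j>), so |<v, e_j>|^2 = <v, u_j>^2 / <u_j, u_j>.
Coefficients: <v, e_1> = -1/sqrt(6), <v, e_2> = -9/sqrt(34), <v, e_3> = -64/sqrt(5916).
Square and sum: Σ |<v, e_j>|^2 = 94/29.
Compute ||v||^2 = v·v = 10.
Deficit = 10 − 94/29 = 196/29 ≥ 0, confirming Bessel's inequality. (The deficit equals ||v − Σ <v,e_j> e_j||^2, the squared distance from v to span{e_j}.)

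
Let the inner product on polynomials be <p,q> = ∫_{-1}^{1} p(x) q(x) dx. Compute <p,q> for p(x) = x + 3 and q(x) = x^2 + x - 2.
<p,q> = -28/3

Expand the product: p(x)·q(x) = x^3 + 4*x^2 + x - 6.
∫_{-1}^{1} of each monomial x^k gives [2/(k+1) if k even, 0 if k odd]. Integrating term-by-term (or equivalently evaluating the antiderivative F(x) = x^4/4 + 4*x^3/3 + x^2/2 - 6*x at the endpoints):
  F(1) − F(−1) = -47/12 − (65/12) = -28/3.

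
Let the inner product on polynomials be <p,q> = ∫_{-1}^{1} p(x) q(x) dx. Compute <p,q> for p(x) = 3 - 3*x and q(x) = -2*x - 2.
<p,q> = -8

Expand the product: p(x)·q(x) = 6*x^2 - 6.
∫_{-1}^{1} of each monomial x^k gives [2/(k+1) if k even, 0 if k odd]. Integrating term-by-term (or equivalently evaluating the antiderivative F(x) = 2*x^3 - 6*x at the endpoints):
  F(1) − F(−1) = -4 − (4) = -8.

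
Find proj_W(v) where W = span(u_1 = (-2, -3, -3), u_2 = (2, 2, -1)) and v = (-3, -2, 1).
proj_W(v) = (-366/149, -370/149, 167/149)

Set up U = [u_1 | ... | u_2] ∈ R^(3×2). The projector onto W = col(U) is P = U (U^T U)^(-1) U^T.
Compute U^T U =
  [22, -7]
  [-7, 9],
and U^T v = (9, -11).
Solve U^T U · c = U^T v for the coefficients: c = (4/149, -179/149). The projection is proj_W(v) = U c.
Check: (v - proj_W(v)) · u_1 = 0  (should be 0).
Check: (v - proj_W(v)) · u_2 = 0  (should be 0).
Result: proj_W(v) = (-366/149, -370/149, 167/149).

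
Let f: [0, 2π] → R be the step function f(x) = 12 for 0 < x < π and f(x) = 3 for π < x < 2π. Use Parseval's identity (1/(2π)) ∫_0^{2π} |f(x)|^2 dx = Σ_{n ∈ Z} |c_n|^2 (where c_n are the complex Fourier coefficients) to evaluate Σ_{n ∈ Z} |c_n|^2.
Σ |c_n|^2 = 153/2

Parseval equates the L^2 energy of f (normalised by 1/(2π)) with the ℓ^2 sum of its Fourier coefficients: (1/(2π)) ∫_0^{2π} |f|^2 = Σ |c_n|^2.
Compute the left side: (1/(2π)) [∫_0^π 12^2 dx + ∫_π^{2π} 3^2 dx] = (1/(2π)) · (144π + 9π) = (144 + 9)/2 = 153/2.
So Σ_{n ∈ Z} |c_n|^2 = 153/2.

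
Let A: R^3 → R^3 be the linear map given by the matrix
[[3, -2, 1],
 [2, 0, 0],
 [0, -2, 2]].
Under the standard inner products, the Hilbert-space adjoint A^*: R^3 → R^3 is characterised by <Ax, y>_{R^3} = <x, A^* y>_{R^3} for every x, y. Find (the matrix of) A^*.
A^* = A^T =
[[3, 2, 0],
 [-2, 0, -2],
 [1, 0, 2]]

For real matrices with standard dot products, the defining identity <Ax, y> = <x, A^* y> gives (Ax)^T y = x^T (A^*) y, i.e. x^T A^T y = x^T (A^*) y. Since this holds for all x, y, we must have A^* = A^T. Therefore
A^* =
[[3, 2, 0],
 [-2, 0, -2],
 [1, 0, 2]].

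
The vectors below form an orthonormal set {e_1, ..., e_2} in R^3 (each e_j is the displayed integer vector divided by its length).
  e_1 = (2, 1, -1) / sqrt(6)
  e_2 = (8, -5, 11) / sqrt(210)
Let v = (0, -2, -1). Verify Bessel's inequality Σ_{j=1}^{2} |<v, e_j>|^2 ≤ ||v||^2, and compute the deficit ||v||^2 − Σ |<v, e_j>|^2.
Σ |<v, e_j>|^2 = 6/35; ||v||^2 = 5; deficit = 169/35

Write each e_j = u_j / sqrt(<u_j, u_j>) where u_j is the displayed integer vector. Then <v, e_j> = <v, u_j> / sqrt(<u_j, u_j>), so |<v, e_j>|^2 = <v, u_j>^2 / <u_j, u_j>.
Coefficients: <v, e_1> = -1/sqrt(6), <v, e_2> = -1/sqrt(210).
Square and sum: Σ |<v, e_j>|^2 = 6/35.
Compute ||v||^2 = v·v = 5.
Deficit = 5 − 6/35 = 169/35 ≥ 0, confirming Bessel's inequality. (The deficit equals ||v − Σ <v,e_j> e_j||^2, the squared distance from v to span{e_j}.)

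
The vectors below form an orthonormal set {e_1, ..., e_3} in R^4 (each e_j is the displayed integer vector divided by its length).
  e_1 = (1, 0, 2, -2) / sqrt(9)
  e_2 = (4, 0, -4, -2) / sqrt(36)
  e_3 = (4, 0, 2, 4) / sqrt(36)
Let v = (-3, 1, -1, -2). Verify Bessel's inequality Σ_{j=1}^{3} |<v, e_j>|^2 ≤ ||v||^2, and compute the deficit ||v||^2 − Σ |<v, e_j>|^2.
Σ |<v, e_j>|^2 = 14; ||v||^2 = 15; deficit = 1

Write each e_j = u_j / sqrt(<u_j, u_j>) where u_j is the displayed integer vector. Then <v, e_j> = <v, u_j> / sqrt(<u_j, u_j>), so |<v, e_j>|^2 = <v, u_j>^2 / <u_j, u_j>.
Coefficients: <v, e_1> = -1/sqrt(9), <v, e_2> = -4/sqrt(36), <v, e_3> = -22/sqrt(36).
Square and sum: Σ |<v, e_j>|^2 = 14.
Compute ||v||^2 = v·v = 15.
Deficit = 15 − 14 = 1 ≥ 0, confirming Bessel's inequality. (The deficit equals ||v − Σ <v,e_j> e_j||^2, the squared distance from v to span{e_j}.)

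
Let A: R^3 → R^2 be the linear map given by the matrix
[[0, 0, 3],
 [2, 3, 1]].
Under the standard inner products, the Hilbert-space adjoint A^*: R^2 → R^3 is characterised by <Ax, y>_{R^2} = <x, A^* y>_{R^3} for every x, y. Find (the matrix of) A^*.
A^* = A^T =
[[0, 2],
 [0, 3],
 [3, 1]]

For real matrices with standard dot products, the defining identity <Ax, y> = <x, A^* y> gives (Ax)^T y = x^T (A^*) y, i.e. x^T A^T y = x^T (A^*) y. Since this holds for all x, y, we must have A^* = A^T. Therefore
A^* =
[[0, 2],
 [0, 3],
 [3, 1]].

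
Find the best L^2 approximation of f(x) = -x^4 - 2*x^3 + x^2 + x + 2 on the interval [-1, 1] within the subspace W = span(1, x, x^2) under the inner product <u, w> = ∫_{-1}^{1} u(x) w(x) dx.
g(x) = x^2/7 - x/5 + 73/35

The best approximation g ∈ W is the orthogonal projection of f onto W. Writing g = a_0 + a_1 x + a_2 x^2, the coefficients solve the normal equations G · a = b where
  G_{ij} = <φ_i, φ_j> and b_i = <f, φ_i>, with φ_0 = 1, φ_1 = x, φ_2 = x^2.
G =
  [2, 0, 2/3]
  [0, 2/3, 0]
  [2/3, 0, 2/5],
b = (64/15, -2/15, 152/105).
Solving gives a_0 = 73/35, a_1 = -1/5, a_2 = 1/7, so
  g(x) = x^2/7 - x/5 + 73/35.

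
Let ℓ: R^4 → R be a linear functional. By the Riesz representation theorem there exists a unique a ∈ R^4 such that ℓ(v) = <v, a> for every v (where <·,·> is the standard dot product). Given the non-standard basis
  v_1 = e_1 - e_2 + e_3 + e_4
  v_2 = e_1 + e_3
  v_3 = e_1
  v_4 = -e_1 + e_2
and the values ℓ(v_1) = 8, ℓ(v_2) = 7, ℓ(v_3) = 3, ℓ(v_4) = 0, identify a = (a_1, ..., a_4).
a = (3, 3, 4, 4)

Write a = (a_1, ..., a_4) in the standard basis. For each basis vector v_i, ℓ(v_i) = <v_i, a> is a linear equation in the a_j's. Collect the n equations into a matrix system V a = ℓ, where row i of V is v_i (expressed in the standard basis). Since V is invertible (lower-triangular with 1s on the diagonal, up to permutation), solve by back-substitution:
  V =
[[1, -1, 1, 1],
 [1, 0, 1, 0],
 [1, 0, 0, 0],
 [-1, 1, 0, 0]]
  V a = (8, 7, 3, 0)
Solving gives a = (3, 3, 4, 4).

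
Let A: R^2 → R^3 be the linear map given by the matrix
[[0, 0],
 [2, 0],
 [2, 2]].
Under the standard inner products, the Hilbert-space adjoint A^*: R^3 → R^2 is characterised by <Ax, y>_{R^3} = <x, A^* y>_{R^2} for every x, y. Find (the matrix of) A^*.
A^* = A^T =
[[0, 2, 2],
 [0, 0, 2]]

For real matrices with standard dot products, the defining identity <Ax, y> = <x, A^* y> gives (Ax)^T y = x^T (A^*) y, i.e. x^T A^T y = x^T (A^*) y. Since this holds for all x, y, we must have A^* = A^T. Therefore
A^* =
[[0, 2, 2],
 [0, 0, 2]].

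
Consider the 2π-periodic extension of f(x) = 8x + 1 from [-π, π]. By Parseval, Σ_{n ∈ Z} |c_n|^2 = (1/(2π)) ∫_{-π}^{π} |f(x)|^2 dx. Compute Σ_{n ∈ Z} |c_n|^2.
Σ |c_n|^2 = 64π^2/3 + 1

Expand and integrate term by term over [-π, π]:
  ∫ (8x)^2 dx = 64·(2π^3/3); ∫ 2·8·(1)·x dx = 0 (odd integrand); ∫ 1^2 dx = 1·2π.
So (1/(2π)) ∫_{-π}^{π} (8x + 1)^2 dx = 64π^2/3 + 1 = 64π^2/3 + 1.
Parseval ⇒ Σ |c_n|^2 = 64π^2/3 + 1.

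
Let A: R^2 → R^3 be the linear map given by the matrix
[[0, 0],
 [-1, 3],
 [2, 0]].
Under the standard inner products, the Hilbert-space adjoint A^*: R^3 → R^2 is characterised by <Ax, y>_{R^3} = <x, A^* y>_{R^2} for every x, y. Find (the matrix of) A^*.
A^* = A^T =
[[0, -1, 2],
 [0, 3, 0]]

For real matrices with standard dot products, the defining identity <Ax, y> = <x, A^* y> gives (Ax)^T y = x^T (A^*) y, i.e. x^T A^T y = x^T (A^*) y. Since this holds for all x, y, we must have A^* = A^T. Therefore
A^* =
[[0, -1, 2],
 [0, 3, 0]].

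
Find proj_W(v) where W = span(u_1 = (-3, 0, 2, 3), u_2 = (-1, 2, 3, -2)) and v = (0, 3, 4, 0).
proj_W(v) = (-214/129, 248/129, 144/43, -158/129)

Set up U = [u_1 | ... | u_2] ∈ R^(4×2). The projector onto W = col(U) is P = U (U^T U)^(-1) U^T.
Compute U^T U =
  [22, 3]
  [3, 18],
and U^T v = (8, 18).
Solve U^T U · c = U^T v for the coefficients: c = (10/43, 124/129). The projection is proj_W(v) = U c.
Check: (v - proj_W(v)) · u_1 = 0  (should be 0).
Check: (v - proj_W(v)) · u_2 = 0  (should be 0).
Result: proj_W(v) = (-214/129, 248/129, 144/43, -158/129).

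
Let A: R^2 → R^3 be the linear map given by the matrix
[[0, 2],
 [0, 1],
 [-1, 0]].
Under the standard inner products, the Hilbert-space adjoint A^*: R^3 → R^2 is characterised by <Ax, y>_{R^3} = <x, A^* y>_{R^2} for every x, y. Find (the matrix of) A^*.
A^* = A^T =
[[0, 0, -1],
 [2, 1, 0]]

For real matrices with standard dot products, the defining identity <Ax, y> = <x, A^* y> gives (Ax)^T y = x^T (A^*) y, i.e. x^T A^T y = x^T (A^*) y. Since this holds for all x, y, we must have A^* = A^T. Therefore
A^* =
[[0, 0, -1],
 [2, 1, 0]].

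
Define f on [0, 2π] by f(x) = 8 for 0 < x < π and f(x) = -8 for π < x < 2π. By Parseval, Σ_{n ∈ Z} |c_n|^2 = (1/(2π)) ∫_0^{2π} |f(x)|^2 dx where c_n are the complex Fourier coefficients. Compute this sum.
Σ |c_n|^2 = 64

Parseval equates the L^2 energy of f (normalised by 1/(2π)) with the ℓ^2 sum of its Fourier coefficients: (1/(2π)) ∫_0^{2π} |f|^2 = Σ |c_n|^2.
Compute the left side: (1/(2π)) [∫_0^π 8^2 dx + ∫_π^{2π} (-8)^2 dx] = (1/(2π)) · (64π + 64π) = (64 + 64)/2 = 64.
So Σ_{n ∈ Z} |c_n|^2 = 64.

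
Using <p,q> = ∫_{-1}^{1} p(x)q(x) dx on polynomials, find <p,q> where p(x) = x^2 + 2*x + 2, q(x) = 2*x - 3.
<p,q> = -34/3

Expand the product: p(x)·q(x) = 2*x^3 + x^2 - 2*x - 6.
∫_{-1}^{1} of each monomial x^k gives [2/(k+1) if k even, 0 if k odd]. Integrating term-by-term (or equivalently evaluating the antiderivative F(x) = x^4/2 + x^3/3 - x^2 - 6*x at the endpoints):
  F(1) − F(−1) = -37/6 − (31/6) = -34/3.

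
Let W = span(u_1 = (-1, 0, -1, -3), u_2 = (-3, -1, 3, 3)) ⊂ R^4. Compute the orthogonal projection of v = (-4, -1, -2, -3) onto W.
proj_W(v) = (-741/227, -113/227, -63/227, -867/227)

Set up U = [u_1 | ... | u_2] ∈ R^(4×2). The projector onto W = col(U) is P = U (U^T U)^(-1) U^T.
Compute U^T U =
  [11, -9]
  [-9, 28],
and U^T v = (15, -2).
Solve U^T U · c = U^T v for the coefficients: c = (402/227, 113/227). The projection is proj_W(v) = U c.
Check: (v - proj_W(v)) · u_1 = 0  (should be 0).
Check: (v - proj_W(v)) · u_2 = 0  (should be 0).
Result: proj_W(v) = (-741/227, -113/227, -63/227, -867/227).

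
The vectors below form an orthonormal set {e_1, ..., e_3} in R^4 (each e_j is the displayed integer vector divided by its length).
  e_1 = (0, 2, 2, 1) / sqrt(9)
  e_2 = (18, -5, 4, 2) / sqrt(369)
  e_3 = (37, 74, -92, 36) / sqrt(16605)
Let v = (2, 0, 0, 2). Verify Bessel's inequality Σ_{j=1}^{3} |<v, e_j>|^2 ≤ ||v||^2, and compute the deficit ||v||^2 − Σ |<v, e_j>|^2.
Σ |<v, e_j>|^2 = 2456/405; ||v||^2 = 8; deficit = 784/405

Write each e_j = u_j / sqrt(<u_j, u_j>) where u_j is the displayed integer vector. Then <v, e_j> = <v, u_j> / sqrt(<u_j, u_j>), so |<v, e_j>|^2 = <v, u_j>^2 / <u_j, u_j>.
Coefficients: <v, e_1> = 2/sqrt(9), <v, e_2> = 40/sqrt(369), <v, e_3> = 146/sqrt(16605).
Square and sum: Σ |<v, e_j>|^2 = 2456/405.
Compute ||v||^2 = v·v = 8.
Deficit = 8 − 2456/405 = 784/405 ≥ 0, confirming Bessel's inequality. (The deficit equals ||v − Σ <v,e_j> e_j||^2, the squared distance from v to span{e_j}.)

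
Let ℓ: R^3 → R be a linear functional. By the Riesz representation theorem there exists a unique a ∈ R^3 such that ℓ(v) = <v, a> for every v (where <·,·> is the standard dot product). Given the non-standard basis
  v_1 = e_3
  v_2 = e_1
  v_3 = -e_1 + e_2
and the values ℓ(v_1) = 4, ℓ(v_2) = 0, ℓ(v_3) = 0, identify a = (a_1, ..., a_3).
a = (0, 0, 4)

Write a = (a_1, ..., a_3) in the standard basis. For each basis vector v_i, ℓ(v_i) = <v_i, a> is a linear equation in the a_j's. Collect the n equations into a matrix system V a = ℓ, where row i of V is v_i (expressed in the standard basis). Since V is invertible (lower-triangular with 1s on the diagonal, up to permutation), solve by back-substitution:
  V =
[[0, 0, 1],
 [1, 0, 0],
 [-1, 1, 0]]
  V a = (4, 0, 0)
Solving gives a = (0, 0, 4).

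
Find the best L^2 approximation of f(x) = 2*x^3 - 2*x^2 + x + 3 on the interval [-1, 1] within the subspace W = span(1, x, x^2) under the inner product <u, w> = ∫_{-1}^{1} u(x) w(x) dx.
g(x) = -2*x^2 + 11*x/5 + 3

The best approximation g ∈ W is the orthogonal projection of f onto W. Writing g = a_0 + a_1 x + a_2 x^2, the coefficients solve the normal equations G · a = b where
  G_{ij} = <φ_i, φ_j> and b_i = <f, φ_i>, with φ_0 = 1, φ_1 = x, φ_2 = x^2.
G =
  [2, 0, 2/3]
  [0, 2/3, 0]
  [2/3, 0, 2/5],
b = (14/3, 22/15, 6/5).
Solving gives a_0 = 3, a_1 = 11/5, a_2 = -2, so
  g(x) = -2*x^2 + 11*x/5 + 3.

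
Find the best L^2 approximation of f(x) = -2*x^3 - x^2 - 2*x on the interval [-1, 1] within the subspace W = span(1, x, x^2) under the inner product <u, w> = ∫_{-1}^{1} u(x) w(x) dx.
g(x) = -x^2 - 16*x/5

The best approximation g ∈ W is the orthogonal projection of f onto W. Writing g = a_0 + a_1 x + a_2 x^2, the coefficients solve the normal equations G · a = b where
  G_{ij} = <φ_i, φ_j> and b_i = <f, φ_i>, with φ_0 = 1, φ_1 = x, φ_2 = x^2.
G =
  [2, 0, 2/3]
  [0, 2/3, 0]
  [2/3, 0, 2/5],
b = (-2/3, -32/15, -2/5).
Solving gives a_0 = 0, a_1 = -16/5, a_2 = -1, so
  g(x) = -x^2 - 16*x/5.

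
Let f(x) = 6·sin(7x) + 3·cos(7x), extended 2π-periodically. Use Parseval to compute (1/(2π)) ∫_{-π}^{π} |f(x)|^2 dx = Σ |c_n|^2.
Σ |c_n|^2 = 45/2

Expand |f|^2 and use orthogonality of {sin(nx), cos(mx)} on [-π, π]:
  ∫_{-π}^{π} sin(nx)^2 dx = π, ∫ cos(mx)^2 dx = π, and cross terms integrate to 0.
So ∫_{-π}^{π} f(x)^2 dx = 6^2 · π + 3^2 · π = (36 + 9)π.
Divide by 2π: (36 + 9)/2 = 45/2.
By Parseval, this equals Σ |c_n|^2.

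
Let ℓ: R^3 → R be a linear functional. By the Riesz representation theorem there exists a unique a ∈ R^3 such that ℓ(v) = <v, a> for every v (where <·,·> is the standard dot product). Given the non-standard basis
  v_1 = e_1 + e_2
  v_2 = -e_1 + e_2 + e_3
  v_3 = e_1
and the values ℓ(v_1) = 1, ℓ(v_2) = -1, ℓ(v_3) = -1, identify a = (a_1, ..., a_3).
a = (-1, 2, -4)

Write a = (a_1, ..., a_3) in the standard basis. For each basis vector v_i, ℓ(v_i) = <v_i, a> is a linear equation in the a_j's. Collect the n equations into a matrix system V a = ℓ, where row i of V is v_i (expressed in the standard basis). Since V is invertible (lower-triangular with 1s on the diagonal, up to permutation), solve by back-substitution:
  V =
[[1, 1, 0],
 [-1, 1, 1],
 [1, 0, 0]]
  V a = (1, -1, -1)
Solving gives a = (-1, 2, -4).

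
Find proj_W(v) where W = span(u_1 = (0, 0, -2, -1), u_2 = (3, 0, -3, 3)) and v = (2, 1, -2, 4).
proj_W(v) = (20/7, 0, -12/7, 24/7)

Set up U = [u_1 | ... | u_2] ∈ R^(4×2). The projector onto W = col(U) is P = U (U^T U)^(-1) U^T.
Compute U^T U =
  [5, 3]
  [3, 27],
and U^T v = (0, 24).
Solve U^T U · c = U^T v for the coefficients: c = (-4/7, 20/21). The projection is proj_W(v) = U c.
Check: (v - proj_W(v)) · u_1 = 0  (should be 0).
Check: (v - proj_W(v)) · u_2 = 0  (should be 0).
Result: proj_W(v) = (20/7, 0, -12/7, 24/7).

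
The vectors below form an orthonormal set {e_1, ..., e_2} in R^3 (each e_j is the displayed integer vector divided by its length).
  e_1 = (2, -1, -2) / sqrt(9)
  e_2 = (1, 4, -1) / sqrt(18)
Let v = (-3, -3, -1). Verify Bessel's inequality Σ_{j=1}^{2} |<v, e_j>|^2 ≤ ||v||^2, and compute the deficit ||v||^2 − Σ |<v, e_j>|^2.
Σ |<v, e_j>|^2 = 11; ||v||^2 = 19; deficit = 8

Write each e_j = u_j / sqrt(<u_j, u_j>) where u_j is the displayed integer vector. Then <v, e_j> = <v, u_j> / sqrt(<u_j, u_j>), so |<v, e_j>|^2 = <v, u_j>^2 / <u_j, u_j>.
Coefficients: <v, e_1> = -1/sqrt(9), <v, e_2> = -14/sqrt(18).
Square and sum: Σ |<v, e_j>|^2 = 11.
Compute ||v||^2 = v·v = 19.
Deficit = 19 − 11 = 8 ≥ 0, confirming Bessel's inequality. (The deficit equals ||v − Σ <v,e_j> e_j||^2, the squared distance from v to span{e_j}.)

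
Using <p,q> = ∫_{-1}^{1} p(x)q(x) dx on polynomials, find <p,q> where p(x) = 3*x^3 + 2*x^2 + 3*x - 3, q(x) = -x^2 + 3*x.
<p,q> = 54/5

Expand the product: p(x)·q(x) = -3*x^5 + 7*x^4 + 3*x^3 + 12*x^2 - 9*x.
∫_{-1}^{1} of each monomial x^k gives [2/(k+1) if k even, 0 if k odd]. Integrating term-by-term (or equivalently evaluating the antiderivative F(x) = -x^6/2 + 7*x^5/5 + 3*x^4/4 + 4*x^3 - 9*x^2/2 at the endpoints):
  F(1) − F(−1) = 23/20 − (-193/20) = 54/5.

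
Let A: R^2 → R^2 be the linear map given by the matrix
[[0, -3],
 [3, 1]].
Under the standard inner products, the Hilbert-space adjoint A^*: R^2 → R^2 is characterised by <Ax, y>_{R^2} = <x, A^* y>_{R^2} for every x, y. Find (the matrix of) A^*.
A^* = A^T =
[[0, 3],
 [-3, 1]]

For real matrices with standard dot products, the defining identity <Ax, y> = <x, A^* y> gives (Ax)^T y = x^T (A^*) y, i.e. x^T A^T y = x^T (A^*) y. Since this holds for all x, y, we must have A^* = A^T. Therefore
A^* =
[[0, 3],
 [-3, 1]].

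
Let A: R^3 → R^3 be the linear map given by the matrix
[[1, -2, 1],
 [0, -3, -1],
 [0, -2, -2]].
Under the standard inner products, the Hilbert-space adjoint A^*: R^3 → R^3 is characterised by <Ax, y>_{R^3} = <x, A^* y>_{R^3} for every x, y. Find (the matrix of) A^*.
A^* = A^T =
[[1, 0, 0],
 [-2, -3, -2],
 [1, -1, -2]]

For real matrices with standard dot products, the defining identity <Ax, y> = <x, A^* y> gives (Ax)^T y = x^T (A^*) y, i.e. x^T A^T y = x^T (A^*) y. Since this holds for all x, y, we must have A^* = A^T. Therefore
A^* =
[[1, 0, 0],
 [-2, -3, -2],
 [1, -1, -2]].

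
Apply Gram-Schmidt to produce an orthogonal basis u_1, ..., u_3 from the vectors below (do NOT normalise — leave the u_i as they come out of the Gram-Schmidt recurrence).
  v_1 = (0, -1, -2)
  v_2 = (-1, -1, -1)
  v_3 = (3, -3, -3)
Orthogonal basis:
  u_1 = (0, -1, -2)
  u_2 = (-1, -2/5, 1/5)
  u_3 = (1, -2, 1)

Apply the Gram-Schmidt recurrence
  u_1 = v_1
  u_i = v_i − Σ_{j<i} ((v_i · u_j) / (u_j · u_j)) · u_j.

Step by step this gives:
  u_1 = (0, -1, -2)
  u_2 = (-1, -2/5, 1/5)
  u_3 = (1, -2, 1)

Orthogonality check:
  u_2 · u_1 = 0 (should be 0)
  u_3 · u_1 = 0 (should be 0)
  u_3 · u_2 = 0 (should be 0)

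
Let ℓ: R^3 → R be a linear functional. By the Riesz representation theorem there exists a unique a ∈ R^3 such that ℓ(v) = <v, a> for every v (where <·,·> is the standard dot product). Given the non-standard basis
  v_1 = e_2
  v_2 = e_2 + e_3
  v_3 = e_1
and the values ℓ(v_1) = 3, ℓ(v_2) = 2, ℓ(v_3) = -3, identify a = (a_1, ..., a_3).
a = (-3, 3, -1)

Write a = (a_1, ..., a_3) in the standard basis. For each basis vector v_i, ℓ(v_i) = <v_i, a> is a linear equation in the a_j's. Collect the n equations into a matrix system V a = ℓ, where row i of V is v_i (expressed in the standard basis). Since V is invertible (lower-triangular with 1s on the diagonal, up to permutation), solve by back-substitution:
  V =
[[0, 1, 0],
 [0, 1, 1],
 [1, 0, 0]]
  V a = (3, 2, -3)
Solving gives a = (-3, 3, -1).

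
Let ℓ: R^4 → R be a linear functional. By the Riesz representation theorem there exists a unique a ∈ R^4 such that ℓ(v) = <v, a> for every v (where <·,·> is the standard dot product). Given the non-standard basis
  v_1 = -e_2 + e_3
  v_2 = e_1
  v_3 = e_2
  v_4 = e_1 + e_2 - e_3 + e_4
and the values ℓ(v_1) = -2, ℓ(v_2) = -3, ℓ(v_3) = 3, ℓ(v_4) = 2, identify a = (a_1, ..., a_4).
a = (-3, 3, 1, 3)

Write a = (a_1, ..., a_4) in the standard basis. For each basis vector v_i, ℓ(v_i) = <v_i, a> is a linear equation in the a_j's. Collect the n equations into a matrix system V a = ℓ, where row i of V is v_i (expressed in the standard basis). Since V is invertible (lower-triangular with 1s on the diagonal, up to permutation), solve by back-substitution:
  V =
[[0, -1, 1, 0],
 [1, 0, 0, 0],
 [0, 1, 0, 0],
 [1, 1, -1, 1]]
  V a = (-2, -3, 3, 2)
Solving gives a = (-3, 3, 1, 3).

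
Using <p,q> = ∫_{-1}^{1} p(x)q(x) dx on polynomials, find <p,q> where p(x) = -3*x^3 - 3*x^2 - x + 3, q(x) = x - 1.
<p,q> = -88/15

Expand the product: p(x)·q(x) = -3*x^4 + 2*x^2 + 4*x - 3.
∫_{-1}^{1} of each monomial x^k gives [2/(k+1) if k even, 0 if k odd]. Integrating term-by-term (or equivalently evaluating the antiderivative F(x) = -3*x^5/5 + 2*x^3/3 + 2*x^2 - 3*x at the endpoints):
  F(1) − F(−1) = -14/15 − (74/15) = -88/15.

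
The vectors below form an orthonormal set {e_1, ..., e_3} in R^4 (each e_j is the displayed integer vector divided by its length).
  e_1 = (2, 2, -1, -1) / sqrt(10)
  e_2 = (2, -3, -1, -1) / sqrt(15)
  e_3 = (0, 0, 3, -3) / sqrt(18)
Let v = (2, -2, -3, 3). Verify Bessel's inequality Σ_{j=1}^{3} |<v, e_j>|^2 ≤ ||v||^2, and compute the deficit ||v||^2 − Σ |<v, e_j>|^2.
Σ |<v, e_j>|^2 = 74/3; ||v||^2 = 26; deficit = 4/3

Write each e_j = u_j / sqrt(<u_j, u_j>) where u_j is the displayed integer vector. Then <v, e_j> = <v, u_j> / sqrt(<u_j, u_j>), so |<v, e_j>|^2 = <v, u_j>^2 / <u_j, u_j>.
Coefficients: <v, e_1> = 0/sqrt(10), <v, e_2> = 10/sqrt(15), <v, e_3> = -18/sqrt(18).
Square and sum: Σ |<v, e_j>|^2 = 74/3.
Compute ||v||^2 = v·v = 26.
Deficit = 26 − 74/3 = 4/3 ≥ 0, confirming Bessel's inequality. (The deficit equals ||v − Σ <v,e_j> e_j||^2, the squared distance from v to span{e_j}.)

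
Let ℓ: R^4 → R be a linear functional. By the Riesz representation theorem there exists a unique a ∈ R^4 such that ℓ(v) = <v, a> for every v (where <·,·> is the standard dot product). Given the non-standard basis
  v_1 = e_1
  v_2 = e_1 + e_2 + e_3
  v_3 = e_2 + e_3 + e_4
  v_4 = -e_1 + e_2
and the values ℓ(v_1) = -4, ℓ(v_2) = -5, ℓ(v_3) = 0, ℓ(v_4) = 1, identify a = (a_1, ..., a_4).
a = (-4, -3, 2, 1)

Write a = (a_1, ..., a_4) in the standard basis. For each basis vector v_i, ℓ(v_i) = <v_i, a> is a linear equation in the a_j's. Collect the n equations into a matrix system V a = ℓ, where row i of V is v_i (expressed in the standard basis). Since V is invertible (lower-triangular with 1s on the diagonal, up to permutation), solve by back-substitution:
  V =
[[1, 0, 0, 0],
 [1, 1, 1, 0],
 [0, 1, 1, 1],
 [-1, 1, 0, 0]]
  V a = (-4, -5, 0, 1)
Solving gives a = (-4, -3, 2, 1).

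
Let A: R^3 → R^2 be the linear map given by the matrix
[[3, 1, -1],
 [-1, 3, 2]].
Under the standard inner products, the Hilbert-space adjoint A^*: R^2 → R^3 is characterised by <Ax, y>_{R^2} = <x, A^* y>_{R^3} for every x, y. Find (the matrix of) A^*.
A^* = A^T =
[[3, -1],
 [1, 3],
 [-1, 2]]

For real matrices with standard dot products, the defining identity <Ax, y> = <x, A^* y> gives (Ax)^T y = x^T (A^*) y, i.e. x^T A^T y = x^T (A^*) y. Since this holds for all x, y, we must have A^* = A^T. Therefore
A^* =
[[3, -1],
 [1, 3],
 [-1, 2]].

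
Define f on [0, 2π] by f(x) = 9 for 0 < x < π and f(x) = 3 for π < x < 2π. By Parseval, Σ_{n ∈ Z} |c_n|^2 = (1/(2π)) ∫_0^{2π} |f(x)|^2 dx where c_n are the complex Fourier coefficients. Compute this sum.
Σ |c_n|^2 = 45

Parseval equates the L^2 energy of f (normalised by 1/(2π)) with the ℓ^2 sum of its Fourier coefficients: (1/(2π)) ∫_0^{2π} |f|^2 = Σ |c_n|^2.
Compute the left side: (1/(2π)) [∫_0^π 9^2 dx + ∫_π^{2π} 3^2 dx] = (1/(2π)) · (81π + 9π) = (81 + 9)/2 = 45.
So Σ_{n ∈ Z} |c_n|^2 = 45.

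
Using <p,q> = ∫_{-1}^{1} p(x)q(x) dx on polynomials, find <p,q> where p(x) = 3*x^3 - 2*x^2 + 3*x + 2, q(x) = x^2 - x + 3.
<p,q> = 16/3

Expand the product: p(x)·q(x) = 3*x^5 - 5*x^4 + 14*x^3 - 7*x^2 + 7*x + 6.
∫_{-1}^{1} of each monomial x^k gives [2/(k+1) if k even, 0 if k odd]. Integrating term-by-term (or equivalently evaluating the antiderivative F(x) = x^6/2 - x^5 + 7*x^4/2 - 7*x^3/3 + 7*x^2/2 + 6*x at the endpoints):
  F(1) − F(−1) = 61/6 − (29/6) = 16/3.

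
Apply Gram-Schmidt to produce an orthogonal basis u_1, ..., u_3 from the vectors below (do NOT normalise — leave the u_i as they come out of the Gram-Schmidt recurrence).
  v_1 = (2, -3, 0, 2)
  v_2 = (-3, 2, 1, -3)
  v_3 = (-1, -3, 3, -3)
Orthogonal basis:
  u_1 = (2, -3, 0, 2)
  u_2 = (-15/17, -20/17, 1, -15/17)
  u_3 = (76/67, 12/67, 30/67, -58/67)

Apply the Gram-Schmidt recurrence
  u_1 = v_1
  u_i = v_i − Σ_{j<i} ((v_i · u_j) / (u_j · u_j)) · u_j.

Step by step this gives:
  u_1 = (2, -3, 0, 2)
  u_2 = (-15/17, -20/17, 1, -15/17)
  u_3 = (76/67, 12/67, 30/67, -58/67)

Orthogonality check:
  u_2 · u_1 = 0 (should be 0)
  u_3 · u_1 = 0 (should be 0)
  u_3 · u_2 = 0 (should be 0)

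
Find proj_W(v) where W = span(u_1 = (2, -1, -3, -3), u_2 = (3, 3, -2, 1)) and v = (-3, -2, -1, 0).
proj_W(v) = (-769/493, -934/493, 421/493, -458/493)

Set up U = [u_1 | ... | u_2] ∈ R^(4×2). The projector onto W = col(U) is P = U (U^T U)^(-1) U^T.
Compute U^T U =
  [23, 6]
  [6, 23],
and U^T v = (-1, -13).
Solve U^T U · c = U^T v for the coefficients: c = (55/493, -293/493). The projection is proj_W(v) = U c.
Check: (v - proj_W(v)) · u_1 = 0  (should be 0).
Check: (v - proj_W(v)) · u_2 = 0  (should be 0).
Result: proj_W(v) = (-769/493, -934/493, 421/493, -458/493).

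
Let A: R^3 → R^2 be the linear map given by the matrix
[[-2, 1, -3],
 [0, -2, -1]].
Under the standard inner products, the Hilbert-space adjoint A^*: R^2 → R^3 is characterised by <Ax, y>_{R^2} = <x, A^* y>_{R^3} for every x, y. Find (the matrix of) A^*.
A^* = A^T =
[[-2, 0],
 [1, -2],
 [-3, -1]]

For real matrices with standard dot products, the defining identity <Ax, y> = <x, A^* y> gives (Ax)^T y = x^T (A^*) y, i.e. x^T A^T y = x^T (A^*) y. Since this holds for all x, y, we must have A^* = A^T. Therefore
A^* =
[[-2, 0],
 [1, -2],
 [-3, -1]].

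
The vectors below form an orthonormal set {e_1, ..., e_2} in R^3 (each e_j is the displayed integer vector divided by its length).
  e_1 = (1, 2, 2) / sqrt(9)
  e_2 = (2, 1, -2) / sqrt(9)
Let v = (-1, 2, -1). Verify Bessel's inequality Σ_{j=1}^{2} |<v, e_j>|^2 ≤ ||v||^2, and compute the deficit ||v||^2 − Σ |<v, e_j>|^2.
Σ |<v, e_j>|^2 = 5/9; ||v||^2 = 6; deficit = 49/9

Write each e_j = u_j / sqrt(<u_j, u_j>) where u_j is the displayed integer vector. Then <v, e_j> = <v, u_j> / sqrt(<u_j, u_j>), so |<v, e_j>|^2 = <v, u_j>^2 / <u_j, u_j>.
Coefficients: <v, e_1> = 1/sqrt(9), <v, e_2> = 2/sqrt(9).
Square and sum: Σ |<v, e_j>|^2 = 5/9.
Compute ||v||^2 = v·v = 6.
Deficit = 6 − 5/9 = 49/9 ≥ 0, confirming Bessel's inequality. (The deficit equals ||v − Σ <v,e_j> e_j||^2, the squared distance from v to span{e_j}.)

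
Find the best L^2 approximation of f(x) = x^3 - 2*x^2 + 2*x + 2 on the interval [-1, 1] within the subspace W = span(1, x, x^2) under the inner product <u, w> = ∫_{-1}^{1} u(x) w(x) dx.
g(x) = -2*x^2 + 13*x/5 + 2

The best approximation g ∈ W is the orthogonal projection of f onto W. Writing g = a_0 + a_1 x + a_2 x^2, the coefficients solve the normal equations G · a = b where
  G_{ij} = <φ_i, φ_j> and b_i = <f, φ_i>, with φ_0 = 1, φ_1 = x, φ_2 = x^2.
G =
  [2, 0, 2/3]
  [0, 2/3, 0]
  [2/3, 0, 2/5],
b = (8/3, 26/15, 8/15).
Solving gives a_0 = 2, a_1 = 13/5, a_2 = -2, so
  g(x) = -2*x^2 + 13*x/5 + 2.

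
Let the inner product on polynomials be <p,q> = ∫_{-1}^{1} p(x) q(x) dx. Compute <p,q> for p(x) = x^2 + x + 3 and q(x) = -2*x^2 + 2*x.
<p,q> = -52/15

Expand the product: p(x)·q(x) = -2*x^4 - 4*x^2 + 6*x.
∫_{-1}^{1} of each monomial x^k gives [2/(k+1) if k even, 0 if k odd]. Integrating term-by-term (or equivalently evaluating the antiderivative F(x) = -2*x^5/5 - 4*x^3/3 + 3*x^2 at the endpoints):
  F(1) − F(−1) = 19/15 − (71/15) = -52/15.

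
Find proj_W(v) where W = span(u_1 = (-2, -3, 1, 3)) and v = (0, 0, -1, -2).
proj_W(v) = (14/23, 21/23, -7/23, -21/23)

Set up U = [u_1 | ... | u_1] ∈ R^(4×1). The projector onto W = col(U) is P = U (U^T U)^(-1) U^T.
Compute U^T U =
  [23],
and U^T v = (-7).
Solve U^T U · c = U^T v for the coefficients: c = (-7/23). The projection is proj_W(v) = U c.
Check: (v - proj_W(v)) · u_1 = 0  (should be 0).
Result: proj_W(v) = (14/23, 21/23, -7/23, -21/23).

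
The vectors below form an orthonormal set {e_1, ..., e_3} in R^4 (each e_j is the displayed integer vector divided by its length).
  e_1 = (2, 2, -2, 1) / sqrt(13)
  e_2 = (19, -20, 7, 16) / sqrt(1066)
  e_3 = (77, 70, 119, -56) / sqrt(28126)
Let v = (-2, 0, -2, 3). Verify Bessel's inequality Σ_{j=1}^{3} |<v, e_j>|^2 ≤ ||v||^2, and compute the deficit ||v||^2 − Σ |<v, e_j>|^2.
Σ |<v, e_j>|^2 = 83/7; ||v||^2 = 17; deficit = 36/7

Write each e_j = u_j / sqrt(<u_j, u_j>) where u_j is the displayed integer vector. Then <v, e_j> = <v, u_j> / sqrt(<u_j, u_j>), so |<v, e_j>|^2 = <v, u_j>^2 / <u_j, u_j>.
Coefficients: <v, e_1> = 3/sqrt(13), <v, e_2> = -4/sqrt(1066), <v, e_3> = -560/sqrt(28126).
Square and sum: Σ |<v, e_j>|^2 = 83/7.
Compute ||v||^2 = v·v = 17.
Deficit = 17 − 83/7 = 36/7 ≥ 0, confirming Bessel's inequality. (The deficit equals ||v − Σ <v,e_j> e_j||^2, the squared distance from v to span{e_j}.)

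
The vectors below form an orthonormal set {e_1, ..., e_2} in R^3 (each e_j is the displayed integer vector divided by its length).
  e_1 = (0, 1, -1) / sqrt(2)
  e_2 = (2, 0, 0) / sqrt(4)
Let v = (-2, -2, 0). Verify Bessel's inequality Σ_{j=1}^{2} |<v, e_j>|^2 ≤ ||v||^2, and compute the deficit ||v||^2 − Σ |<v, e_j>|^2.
Σ |<v, e_j>|^2 = 6; ||v||^2 = 8; deficit = 2

Write each e_j = u_j / sqrt(<u_j, u_j>) where u_j is the displayed integer vector. Then <v, e_j> = <v, u_j> / sqrt(<u_j, u_j>), so |<v, e_j>|^2 = <v, u_j>^2 / <u_j, u_j>.
Coefficients: <v, e_1> = -2/sqrt(2), <v, e_2> = -4/sqrt(4).
Square and sum: Σ |<v, e_j>|^2 = 6.
Compute ||v||^2 = v·v = 8.
Deficit = 8 − 6 = 2 ≥ 0, confirming Bessel's inequality. (The deficit equals ||v − Σ <v,e_j> e_j||^2, the squared distance from v to span{e_j}.)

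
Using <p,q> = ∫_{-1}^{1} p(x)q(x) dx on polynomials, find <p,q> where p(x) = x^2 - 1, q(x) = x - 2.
<p,q> = 8/3

Expand the product: p(x)·q(x) = x^3 - 2*x^2 - x + 2.
∫_{-1}^{1} of each monomial x^k gives [2/(k+1) if k even, 0 if k odd]. Integrating term-by-term (or equivalently evaluating the antiderivative F(x) = x^4/4 - 2*x^3/3 - x^2/2 + 2*x at the endpoints):
  F(1) − F(−1) = 13/12 − (-19/12) = 8/3.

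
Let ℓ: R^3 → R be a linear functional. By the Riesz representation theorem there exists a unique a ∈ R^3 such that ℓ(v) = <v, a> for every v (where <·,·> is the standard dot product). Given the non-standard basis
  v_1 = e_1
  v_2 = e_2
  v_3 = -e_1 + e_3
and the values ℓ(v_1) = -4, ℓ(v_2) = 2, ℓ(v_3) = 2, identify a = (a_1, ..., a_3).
a = (-4, 2, -2)

Write a = (a_1, ..., a_3) in the standard basis. For each basis vector v_i, ℓ(v_i) = <v_i, a> is a linear equation in the a_j's. Collect the n equations into a matrix system V a = ℓ, where row i of V is v_i (expressed in the standard basis). Since V is invertible (lower-triangular with 1s on the diagonal, up to permutation), solve by back-substitution:
  V =
[[1, 0, 0],
 [0, 1, 0],
 [-1, 0, 1]]
  V a = (-4, 2, 2)
Solving gives a = (-4, 2, -2).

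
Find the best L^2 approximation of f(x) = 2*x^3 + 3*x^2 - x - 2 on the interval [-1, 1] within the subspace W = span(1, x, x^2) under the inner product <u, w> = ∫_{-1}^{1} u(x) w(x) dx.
g(x) = 3*x^2 + x/5 - 2

The best approximation g ∈ W is the orthogonal projection of f onto W. Writing g = a_0 + a_1 x + a_2 x^2, the coefficients solve the normal equations G · a = b where
  G_{ij} = <φ_i, φ_j> and b_i = <f, φ_i>, with φ_0 = 1, φ_1 = x, φ_2 = x^2.
G =
  [2, 0, 2/3]
  [0, 2/3, 0]
  [2/3, 0, 2/5],
b = (-2, 2/15, -2/15).
Solving gives a_0 = -2, a_1 = 1/5, a_2 = 3, so
  g(x) = 3*x^2 + x/5 - 2.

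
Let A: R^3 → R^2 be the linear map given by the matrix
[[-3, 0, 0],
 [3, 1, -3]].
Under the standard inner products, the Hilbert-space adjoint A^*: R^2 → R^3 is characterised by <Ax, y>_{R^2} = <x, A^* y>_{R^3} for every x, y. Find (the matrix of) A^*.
A^* = A^T =
[[-3, 3],
 [0, 1],
 [0, -3]]

For real matrices with standard dot products, the defining identity <Ax, y> = <x, A^* y> gives (Ax)^T y = x^T (A^*) y, i.e. x^T A^T y = x^T (A^*) y. Since this holds for all x, y, we must have A^* = A^T. Therefore
A^* =
[[-3, 3],
 [0, 1],
 [0, -3]].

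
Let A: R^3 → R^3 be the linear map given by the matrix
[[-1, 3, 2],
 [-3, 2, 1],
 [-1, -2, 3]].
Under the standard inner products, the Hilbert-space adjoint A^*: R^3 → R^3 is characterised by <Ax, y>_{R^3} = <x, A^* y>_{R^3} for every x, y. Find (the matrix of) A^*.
A^* = A^T =
[[-1, -3, -1],
 [3, 2, -2],
 [2, 1, 3]]

For real matrices with standard dot products, the defining identity <Ax, y> = <x, A^* y> gives (Ax)^T y = x^T (A^*) y, i.e. x^T A^T y = x^T (A^*) y. Since this holds for all x, y, we must have A^* = A^T. Therefore
A^* =
[[-1, -3, -1],
 [3, 2, -2],
 [2, 1, 3]].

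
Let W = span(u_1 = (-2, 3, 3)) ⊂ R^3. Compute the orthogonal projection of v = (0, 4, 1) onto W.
proj_W(v) = (-15/11, 45/22, 45/22)

Set up U = [u_1 | ... | u_1] ∈ R^(3×1). The projector onto W = col(U) is P = U (U^T U)^(-1) U^T.
Compute U^T U =
  [22],
and U^T v = (15).
Solve U^T U · c = U^T v for the coefficients: c = (15/22). The projection is proj_W(v) = U c.
Check: (v - proj_W(v)) · u_1 = 0  (should be 0).
Result: proj_W(v) = (-15/11, 45/22, 45/22).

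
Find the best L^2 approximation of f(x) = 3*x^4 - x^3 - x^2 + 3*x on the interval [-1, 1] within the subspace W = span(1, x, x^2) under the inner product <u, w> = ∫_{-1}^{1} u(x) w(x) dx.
g(x) = 11*x^2/7 + 12*x/5 - 9/35

The best approximation g ∈ W is the orthogonal projection of f onto W. Writing g = a_0 + a_1 x + a_2 x^2, the coefficients solve the normal equations G · a = b where
  G_{ij} = <φ_i, φ_j> and b_i = <f, φ_i>, with φ_0 = 1, φ_1 = x, φ_2 = x^2.
G =
  [2, 0, 2/3]
  [0, 2/3, 0]
  [2/3, 0, 2/5],
b = (8/15, 8/5, 16/35).
Solving gives a_0 = -9/35, a_1 = 12/5, a_2 = 11/7, so
  g(x) = 11*x^2/7 + 12*x/5 - 9/35.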